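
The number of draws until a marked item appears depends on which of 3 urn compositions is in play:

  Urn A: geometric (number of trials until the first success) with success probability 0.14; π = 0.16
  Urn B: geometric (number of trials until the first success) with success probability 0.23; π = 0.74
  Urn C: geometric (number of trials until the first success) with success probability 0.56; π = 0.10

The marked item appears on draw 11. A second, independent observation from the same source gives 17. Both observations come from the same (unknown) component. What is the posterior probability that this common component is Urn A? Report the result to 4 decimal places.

P(component k | x) = π_k·f_k(x) / marginal(x), where marginal(x) = Σ_j π_j·f_j(x).
Since both observations come from the same component, the likelihood for component k is f_k(x₁)·f_k(x₂).
  f_A = [0.14·(1−0.14)^10 = 0.14·0.221302 = 0.0309822] × [0.0125344] = 0.000388343
  f_B = [0.23·(1−0.23)^10 = 0.23·0.0732668 = 0.0168514] × [0.0035122] = 5.91854e-05
  f_C = [0.56·(1−0.56)^10 = 0.56·0.000271974 = 0.000152305] × [1.10517e-06] = 1.68324e-10
Unnormalised posteriors:
  π_A·f_A = 0.16 × 0.000388343 = 6.21349e-05
  π_B·f_B = 0.74 × 5.91854e-05 = 4.37972e-05
  π_C·f_C = 0.10 × 1.68324e-10 = 1.68324e-11
Denominator: 6.21349e-05 + 4.37972e-05 + 1.68324e-11 = 0.000105932
P(Urn A | x₁, x₂) ≈ 0.5866

0.5866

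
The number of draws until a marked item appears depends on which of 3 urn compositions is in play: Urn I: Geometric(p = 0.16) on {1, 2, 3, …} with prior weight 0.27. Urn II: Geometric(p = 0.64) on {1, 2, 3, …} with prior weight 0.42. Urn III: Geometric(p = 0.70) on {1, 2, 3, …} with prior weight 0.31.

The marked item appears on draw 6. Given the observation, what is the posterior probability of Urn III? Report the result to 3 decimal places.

0.026

P(component k | x) = w_k·f_k(x) / marginal(x), where marginal(x) = Σ_j w_j·f_j(x).
Geometric probabilities:
  f_I = 0.0669139
  f_II = 0.00386984
  f_III = 0.001701
Multiply by the mixture weights:
  w_I·f_I = 0.27 × 0.0669139 = 0.0180668
  w_II·f_II = 0.42 × 0.00386984 = 0.00162533
  w_III·f_III = 0.31 × 0.001701 = 0.00052731
Normaliser: 0.0180668 + 0.00162533 + 0.00052731 = 0.0202194
P(Urn III | the observation) = 0.00052731 / 0.0202194 ≈ 0.026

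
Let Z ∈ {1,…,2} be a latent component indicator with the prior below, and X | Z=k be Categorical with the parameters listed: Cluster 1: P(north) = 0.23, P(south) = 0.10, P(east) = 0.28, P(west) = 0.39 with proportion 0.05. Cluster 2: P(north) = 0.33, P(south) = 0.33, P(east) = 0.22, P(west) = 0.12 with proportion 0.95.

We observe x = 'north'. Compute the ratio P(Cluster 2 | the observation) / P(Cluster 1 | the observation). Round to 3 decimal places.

Since P(k|x) ∝ w_k f_k(x), the posterior odds are w_i f_i(x) / (w_j f_j(x)).
Component likelihoods at x = 'north':
  L_1 = P(north | comp) = 0.23
  L_2 = P(north | comp) = 0.33
0.3135 / 0.0115 ≈ 27.261

27.261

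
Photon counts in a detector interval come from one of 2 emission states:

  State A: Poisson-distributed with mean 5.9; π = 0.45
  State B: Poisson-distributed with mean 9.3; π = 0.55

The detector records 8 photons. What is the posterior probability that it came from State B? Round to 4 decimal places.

The responsibility of component k is w_k f_k(x) divided by Σ_j w_j f_j(x).
Component likelihoods at x = 8 photons:
  p_A = e^(−5.9)·5.9^8/8! = 0.0997604
  p_B = e^(−9.3)·9.3^8/8! = 0.126883
Weight by the priors:
  w_A·p_A = 0.45 × 0.0997604 = 0.0448922
  w_B·p_B = 0.55 × 0.126883 = 0.0697858
Normaliser: 0.0448922 + 0.0697858 = 0.114678
P(State B | the observation) ≈ 0.6085

0.6085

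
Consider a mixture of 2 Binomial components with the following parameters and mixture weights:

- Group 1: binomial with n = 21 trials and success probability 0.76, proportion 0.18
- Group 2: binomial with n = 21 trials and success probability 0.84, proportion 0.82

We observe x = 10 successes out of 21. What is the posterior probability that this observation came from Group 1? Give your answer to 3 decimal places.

0.875

The responsibility of component k is w_k f_k(x) divided by Σ_j w_j f_j(x).
Component likelihoods at x = 10 successes out of 21:
  f_1 = 0.00345052
  f_2 = 0.000108527
Unnormalised posteriors:
  w_1·f_1 = 0.18 × 0.00345052 = 0.000621094
  w_2·f_2 = 0.82 × 0.000108527 = 8.89921e-05
Evidence: 0.000621094 + 8.89921e-05 = 0.000710086
P(Group 1 | x) = 0.000621094 / 0.000710086 ≈ 0.875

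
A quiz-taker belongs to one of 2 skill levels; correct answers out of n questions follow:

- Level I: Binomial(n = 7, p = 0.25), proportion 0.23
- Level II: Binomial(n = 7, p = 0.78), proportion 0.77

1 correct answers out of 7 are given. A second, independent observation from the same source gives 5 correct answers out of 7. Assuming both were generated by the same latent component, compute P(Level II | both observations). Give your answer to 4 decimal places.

0.1448

P(component k | x) = w_k·f_k(x) / marginal(x), where marginal(x) = Σ_j w_j·f_j(x).
Since both observations come from the same component, the likelihood for component k is f_k(x₁)·f_k(x₂).
  p_I = [0.311462] × [0.0115356] = 0.00359292
  p_II = [0.000619054] × [0.293452] = 0.000181663
Weight by the priors:
  w_I·p_I = 0.23 × 0.00359292 = 0.000826371
  w_II·p_II = 0.77 × 0.000181663 = 0.00013988
Evidence: 0.000826371 + 0.00013988 = 0.000966252
P(Level II | x₁, x₂) = 0.00013988 / 0.000966252 ≈ 0.1448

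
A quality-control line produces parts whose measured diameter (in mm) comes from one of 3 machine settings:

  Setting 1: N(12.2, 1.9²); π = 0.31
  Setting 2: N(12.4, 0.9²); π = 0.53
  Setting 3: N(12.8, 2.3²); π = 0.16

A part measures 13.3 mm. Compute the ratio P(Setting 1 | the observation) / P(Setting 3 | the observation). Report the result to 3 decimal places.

Only the two components matter; the odds are (π_i f_i(x)) / (π_j f_j(x)).
Evaluate each component's likelihood at the observed value:
  L_1 = (1/(1.9·√(2π)))·exp(−(13.3−12.2)²/(2·1.9²)) = 0.209970·exp(-0.16759) = 0.177571
  L_2 = (1/(0.9·√(2π)))·exp(−(13.3−12.4)²/(2·0.9²)) = 0.443269·exp(-0.50000) = 0.268856
  L_3 = (1/(2.3·√(2π)))·exp(−(13.3−12.8)²/(2·2.3²)) = 0.173453·exp(-0.02363) = 0.169403
Posterior odds = (π_1·L_1) / (π_3·L_3) = (0.31·0.177571) / (0.16·0.169403) = 0.0550471 / 0.0271044 ≈ 2.031

2.031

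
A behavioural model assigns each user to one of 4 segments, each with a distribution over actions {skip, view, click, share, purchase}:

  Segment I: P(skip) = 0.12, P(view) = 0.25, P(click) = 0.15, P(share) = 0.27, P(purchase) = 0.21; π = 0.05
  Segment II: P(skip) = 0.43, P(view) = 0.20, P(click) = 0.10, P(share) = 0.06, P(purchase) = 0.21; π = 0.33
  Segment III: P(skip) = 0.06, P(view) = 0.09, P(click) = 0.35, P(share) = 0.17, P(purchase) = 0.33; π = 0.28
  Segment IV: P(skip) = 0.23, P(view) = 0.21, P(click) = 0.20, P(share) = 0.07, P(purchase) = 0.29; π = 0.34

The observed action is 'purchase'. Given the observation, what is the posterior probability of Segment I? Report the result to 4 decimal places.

0.0388

By Bayes' theorem, P(k | x) = π_k f_k(x) / Σ_j π_j f_j(x).
Evaluate each component's likelihood at the observed value:
  p_I = P(purchase | comp) = 0.21
  p_II = P(purchase | comp) = 0.21
  p_III = P(purchase | comp) = 0.33
  p_IV = P(purchase | comp) = 0.29
Prior × likelihood for each component:
  π_I·p_I = 0.05 × 0.21 = 0.0105
  π_II·p_II = 0.33 × 0.21 = 0.0693
  π_III·p_III = 0.28 × 0.33 = 0.0924
  π_IV·p_IV = 0.34 × 0.29 = 0.0986
Sum: 0.0105 + 0.0693 + 0.0924 + 0.0986 = 0.2708
So the posterior for Segment I is 0.0105 / 0.2708 ≈ 0.0388.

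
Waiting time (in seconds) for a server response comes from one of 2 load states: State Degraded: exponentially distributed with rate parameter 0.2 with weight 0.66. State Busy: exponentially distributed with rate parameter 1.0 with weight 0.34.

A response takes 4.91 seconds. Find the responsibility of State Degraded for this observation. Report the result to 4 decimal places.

P(component k | x) = P(Z=k)·f_k(x) / marginal(x), where marginal(x) = Σ_j P(Z=j)·f_j(x).
Component likelihoods at x = 4.91 seconds:
  p_Degraded = 0.2·e^(−0.2·4.91) = 0.2·e^(−0.9820) = 0.0749122
  p_Busy = 1.0·e^(−1.0·4.91) = 1.0·e^(−4.9100) = 0.00737249
Multiply by the mixture weights:
  P(Z=Degraded)·p_Degraded = 0.66 × 0.0749122 = 0.0494421
  P(Z=Busy)·p_Busy = 0.34 × 0.00737249 = 0.00250665
Denominator: 0.0494421 + 0.00250665 = 0.0519487
So the posterior for State Degraded is 0.0494421 / 0.0519487 ≈ 0.9517.

0.9517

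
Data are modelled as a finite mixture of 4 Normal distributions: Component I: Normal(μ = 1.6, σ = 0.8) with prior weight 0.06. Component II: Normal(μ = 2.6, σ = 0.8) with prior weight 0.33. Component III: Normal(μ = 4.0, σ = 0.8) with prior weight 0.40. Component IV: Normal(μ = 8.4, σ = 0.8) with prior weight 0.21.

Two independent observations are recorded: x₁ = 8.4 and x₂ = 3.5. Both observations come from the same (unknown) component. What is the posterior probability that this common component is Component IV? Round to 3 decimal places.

Apply Bayes' rule: the posterior for each component is proportional to its prior times its likelihood at x.
Since both observations come from the same component, the likelihood for component k is f_k(x₁)·f_k(x₂).
  L_I = [(1/(0.8·√(2π)))·exp(−(8.4−1.6)²/(2·0.8²)) = 0.498678·exp(-36.12500) = 1.02078e-16] × [0.0297149] = 3.03323e-18
  L_II = [(1/(0.8·√(2π)))·exp(−(8.4−2.6)²/(2·0.8²)) = 0.498678·exp(-26.28125) = 1.92317e-12] × [0.264846] = 5.09344e-13
  L_III = [(1/(0.8·√(2π)))·exp(−(8.4−4.0)²/(2·0.8²)) = 0.498678·exp(-15.12500) = 1.34622e-07] × [0.410201] = 5.52221e-08
  L_IV = [(1/(0.8·√(2π)))·exp(−(8.4−8.4)²/(2·0.8²)) = 0.498678·exp(-0.00000) = 0.498678] × [3.55964e-09] = 1.77511e-09
Unnormalised posteriors:
  π_I·L_I = 0.06 × 3.03323e-18 = 1.81994e-19
  π_II·L_II = 0.33 × 5.09344e-13 = 1.68084e-13
  π_III·L_III = 0.40 × 5.52221e-08 = 2.20888e-08
  π_IV·L_IV = 0.21 × 1.77511e-09 = 3.72773e-10
Marginal: 1.81994e-19 + 1.68084e-13 + 2.20888e-08 + 3.72773e-10 = 2.24618e-08
P(Component IV | data) = 3.72773e-10 / 2.24618e-08 ≈ 0.017

0.017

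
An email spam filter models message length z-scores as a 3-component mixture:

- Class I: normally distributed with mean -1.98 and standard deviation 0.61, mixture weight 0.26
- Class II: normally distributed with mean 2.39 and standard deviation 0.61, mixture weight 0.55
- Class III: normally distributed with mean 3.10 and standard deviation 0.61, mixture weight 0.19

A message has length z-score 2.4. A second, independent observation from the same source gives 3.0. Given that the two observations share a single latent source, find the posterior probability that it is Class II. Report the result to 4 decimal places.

Posterior ∝ prior × likelihood, so P(k | x) ∝ P(Z=k) f_k(x); normalise over all components.
Since both observations come from the same component, the likelihood for component k is f_k(x₁)·f_k(x₂).
  p_I = [(1/(0.61·√(2π)))·exp(−(2.4−-1.98)²/(2·0.61²)) = 0.654004·exp(-25.77855) = 4.16962e-12] × [2.20168e-15] = 9.18018e-27
  p_II = [(1/(0.61·√(2π)))·exp(−(2.4−2.39)²/(2·0.61²)) = 0.654004·exp(-0.00013) = 0.653916] × [0.396673] = 0.259391
  p_III = [(1/(0.61·√(2π)))·exp(−(2.4−3.10)²/(2·0.61²)) = 0.654004·exp(-0.65843) = 0.338555] × [0.645275] = 0.218461
Weight by the priors:
  P(Z=I)·p_I = 0.26 × 9.18018e-27 = 2.38685e-27
  P(Z=II)·p_II = 0.55 × 0.259391 = 0.142665
  P(Z=III)·p_III = 0.19 × 0.218461 = 0.0415076
Sum: 2.38685e-27 + 0.142665 + 0.0415076 = 0.184173
So the posterior for Class II is 0.142665 / 0.184173 ≈ 0.7746.

0.7746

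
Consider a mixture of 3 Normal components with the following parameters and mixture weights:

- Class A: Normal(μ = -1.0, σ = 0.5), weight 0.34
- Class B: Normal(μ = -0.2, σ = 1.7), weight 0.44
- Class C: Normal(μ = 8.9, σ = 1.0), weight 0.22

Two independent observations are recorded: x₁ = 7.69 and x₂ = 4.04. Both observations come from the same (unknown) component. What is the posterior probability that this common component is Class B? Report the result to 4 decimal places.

P(component k | x) = P(Z=k)·f_k(x) / marginal(x), where marginal(x) = Σ_j P(Z=j)·f_j(x).
Since both observations come from the same component, the likelihood for component k is f_k(x₁)·f_k(x₂).
  p_A = [(1/(0.5·√(2π)))·exp(−(7.69−-1.0)²/(2·0.5²)) = 0.797885·exp(-151.03220) = 2.03934e-66] × [6.89272e-23] = 1.40566e-88
  p_B = [(1/(1.7·√(2π)))·exp(−(7.69−-0.2)²/(2·1.7²)) = 0.234672·exp(-10.77026) = 4.9317e-06] × [0.0104633] = 5.1602e-08
  p_C = [(1/(1.0·√(2π)))·exp(−(7.69−8.9)²/(2·1.0²)) = 0.398942·exp(-0.73205) = 0.19186] × [2.96469e-06] = 5.68806e-07
Weight by the priors:
  P(Z=A)·p_A = 0.34 × 1.40566e-88 = 4.77924e-89
  P(Z=B)·p_B = 0.44 × 5.1602e-08 = 2.27049e-08
  P(Z=C)·p_C = 0.22 × 5.68806e-07 = 1.25137e-07
Normaliser: 4.77924e-89 + 2.27049e-08 + 1.25137e-07 = 1.47842e-07
Responsibility of Class B: 2.27049e-08 / 1.47842e-07 ≈ 0.1536

0.1536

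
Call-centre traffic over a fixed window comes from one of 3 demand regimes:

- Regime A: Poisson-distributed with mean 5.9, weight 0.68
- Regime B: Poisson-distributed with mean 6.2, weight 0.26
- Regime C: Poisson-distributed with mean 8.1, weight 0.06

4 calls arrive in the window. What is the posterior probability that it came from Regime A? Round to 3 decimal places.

0.725

Apply Bayes' rule: the posterior for each component is proportional to its prior times its likelihood at x.
Poisson probabilities:
  p_A = 0.138312
  p_B = 0.124948
  p_C = 0.0544432
Prior × likelihood for each component:
  P(Z=A)·p_A = 0.68 × 0.138312 = 0.0940521
  P(Z=B)·p_B = 0.26 × 0.124948 = 0.0324865
  P(Z=C)·p_C = 0.06 × 0.0544432 = 0.00326659
Sum: 0.0940521 + 0.0324865 + 0.00326659 = 0.129805
P(Regime A | 4 calls) = 0.0940521 / 0.129805 ≈ 0.725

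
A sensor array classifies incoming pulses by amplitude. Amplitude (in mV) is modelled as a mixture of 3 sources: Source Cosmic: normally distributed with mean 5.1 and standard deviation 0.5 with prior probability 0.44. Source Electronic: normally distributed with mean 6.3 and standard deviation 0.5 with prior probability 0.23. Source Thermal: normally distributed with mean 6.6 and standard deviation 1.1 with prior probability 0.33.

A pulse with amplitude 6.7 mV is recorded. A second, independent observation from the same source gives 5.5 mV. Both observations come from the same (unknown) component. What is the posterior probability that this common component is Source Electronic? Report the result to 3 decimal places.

0.519

By Bayes' theorem, P(k | x) = P(Z=k) f_k(x) / Σ_j P(Z=j) f_j(x).
Since both observations come from the same component, the likelihood for component k is f_k(x₁)·f_k(x₂).
  p_Cosmic = [0.00476818] × [0.579383] = 0.0027626
  p_Electronic = [0.579383] × [0.221842] = 0.128531
  p_Thermal = [0.361179] × [0.219973] = 0.0794498
Weight by the priors:
  P(Z=Cosmic)·p_Cosmic = 0.44 × 0.0027626 = 0.00121554
  P(Z=Electronic)·p_Electronic = 0.23 × 0.128531 = 0.0295622
  P(Z=Thermal)·p_Thermal = 0.33 × 0.0794498 = 0.0262184
Denominator: 0.00121554 + 0.0295622 + 0.0262184 = 0.0569962
Responsibility of Source Electronic: 0.0295622 / 0.0569962 ≈ 0.519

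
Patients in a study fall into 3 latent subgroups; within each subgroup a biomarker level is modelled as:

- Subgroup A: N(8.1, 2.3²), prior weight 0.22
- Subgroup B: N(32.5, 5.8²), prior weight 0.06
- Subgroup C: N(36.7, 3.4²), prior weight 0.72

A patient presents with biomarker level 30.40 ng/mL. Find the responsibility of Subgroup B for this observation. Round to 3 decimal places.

Apply Bayes' rule: the posterior for each component is proportional to its prior times its likelihood at x.
Evaluate each component's likelihood at the observed value:
  L_A = 6.70054e-22
  L_B = 0.0644192
  L_C = 0.0210804
Weight by the priors:
  P(Z=A)·L_A = 0.22 × 6.70054e-22 = 1.47412e-22
  P(Z=B)·L_B = 0.06 × 0.0644192 = 0.00386515
  P(Z=C)·L_C = 0.72 × 0.0210804 = 0.0151779
Denominator: 1.47412e-22 + 0.00386515 + 0.0151779 = 0.0190431
Responsibility of Subgroup B: 0.00386515 / 0.0190431 ≈ 0.203

0.203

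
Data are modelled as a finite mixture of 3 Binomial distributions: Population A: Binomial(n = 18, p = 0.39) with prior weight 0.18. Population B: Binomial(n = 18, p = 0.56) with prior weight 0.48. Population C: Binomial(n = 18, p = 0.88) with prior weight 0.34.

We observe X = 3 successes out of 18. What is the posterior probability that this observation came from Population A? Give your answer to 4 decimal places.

0.9445

By Bayes' theorem, P(k | x) = π_k f_k(x) / Σ_j π_j f_j(x).
Evaluate each component's likelihood at the observed value:
  f_A = 0.029163
  f_B = 0.000642753
  f_C = 8.56755e-12
Prior × likelihood for each component:
  π_A·f_A = 0.18 × 0.029163 = 0.00524933
  π_B·f_B = 0.48 × 0.000642753 = 0.000308522
  π_C·f_C = 0.34 × 8.56755e-12 = 2.91297e-12
Normaliser: 0.00524933 + 0.000308522 + 2.91297e-12 = 0.00555785
P(Population A | x) ≈ 0.9445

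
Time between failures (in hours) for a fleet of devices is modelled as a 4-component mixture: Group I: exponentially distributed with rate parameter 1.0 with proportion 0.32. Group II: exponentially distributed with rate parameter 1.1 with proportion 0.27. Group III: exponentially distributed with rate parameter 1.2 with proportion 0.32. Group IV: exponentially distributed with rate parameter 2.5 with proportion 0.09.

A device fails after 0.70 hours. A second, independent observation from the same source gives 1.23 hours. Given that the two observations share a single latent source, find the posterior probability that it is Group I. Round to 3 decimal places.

P(component k | x) = P(Z=k)·f_k(x) / marginal(x), where marginal(x) = Σ_j P(Z=j)·f_j(x).
Since both observations come from the same component, the likelihood for component k is f_k(x₁)·f_k(x₂).
  L_I = [0.496585] × [0.292293] = 0.145148
  L_II = [0.509314] × [0.28431] = 0.144803
  L_III = [0.518053] × [0.27426] = 0.142081
  L_IV = [0.434435] × [0.115474] = 0.050166
Weight by the priors:
  P(Z=I)·L_I = 0.32 × 0.145148 = 0.0464474
  P(Z=II)·L_II = 0.27 × 0.144803 = 0.0390969
  P(Z=III)·L_III = 0.32 × 0.142081 = 0.045466
  P(Z=IV)·L_IV = 0.09 × 0.050166 = 0.00451494
Normaliser: 0.0464474 + 0.0390969 + 0.045466 + 0.00451494 = 0.135525
Responsibility of Group I: 0.0464474 / 0.135525 ≈ 0.343

0.343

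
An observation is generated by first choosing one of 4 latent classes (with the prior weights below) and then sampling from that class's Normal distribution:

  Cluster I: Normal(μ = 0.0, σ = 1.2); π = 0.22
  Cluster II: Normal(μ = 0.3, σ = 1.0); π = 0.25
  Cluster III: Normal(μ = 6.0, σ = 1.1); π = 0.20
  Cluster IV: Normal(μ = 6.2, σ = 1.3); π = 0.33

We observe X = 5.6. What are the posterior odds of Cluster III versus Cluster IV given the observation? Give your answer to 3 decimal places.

Only the two components matter; the odds are (P(Z=i) f_i(x)) / (P(Z=j) f_j(x)).
Evaluate each component's likelihood at the observed value:
  f_I = 6.20504e-06
  f_II = 3.17135e-07
  f_III = 0.339472
  f_IV = 0.275874
0.0678944 / 0.0910384 ≈ 0.746

0.746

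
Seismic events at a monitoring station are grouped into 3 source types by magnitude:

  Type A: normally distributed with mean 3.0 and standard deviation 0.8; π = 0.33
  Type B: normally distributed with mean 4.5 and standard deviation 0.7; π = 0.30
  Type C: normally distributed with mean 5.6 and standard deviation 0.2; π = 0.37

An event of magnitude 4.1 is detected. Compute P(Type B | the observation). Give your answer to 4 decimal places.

P(component k | x) = π_k·f_k(x) / marginal(x), where marginal(x) = Σ_j π_j·f_j(x).
Component likelihoods at x = 4.1:
  f_A = (1/(0.8·√(2π)))·exp(−(4.1−3.0)²/(2·0.8²)) = 0.498678·exp(-0.94531) = 0.193765
  f_B = (1/(0.7·√(2π)))·exp(−(4.1−4.5)²/(2·0.7²)) = 0.569918·exp(-0.16327) = 0.484068
  f_C = (1/(0.2·√(2π)))·exp(−(4.1−5.6)²/(2·0.2²)) = 1.994711·exp(-28.12500) = 1.21716e-12
Weight by the priors:
  π_A·f_A = 0.33 × 0.193765 = 0.0639426
  π_B·f_B = 0.30 × 0.484068 = 0.145221
  π_C·f_C = 0.37 × 1.21716e-12 = 4.50349e-13
Sum: 0.0639426 + 0.145221 + 4.50349e-13 = 0.209163
Responsibility of Type B: 0.145221 / 0.209163 ≈ 0.6943

0.6943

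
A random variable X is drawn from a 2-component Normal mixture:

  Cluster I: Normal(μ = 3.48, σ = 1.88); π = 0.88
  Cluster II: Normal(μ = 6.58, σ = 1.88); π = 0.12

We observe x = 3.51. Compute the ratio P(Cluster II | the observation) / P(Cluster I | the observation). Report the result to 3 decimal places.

0.036

Posterior odds = (π_i f_i(x)) / (π_j f_j(x)); the normalising sum cancels.
Evaluate each component's likelihood at the observed value:
  p_I = 0.212176
  p_II = 0.0559375
Odds = (0.12/0.88) × (0.0559375/0.212176) = 0.136364 × 0.263637 ≈ 0.036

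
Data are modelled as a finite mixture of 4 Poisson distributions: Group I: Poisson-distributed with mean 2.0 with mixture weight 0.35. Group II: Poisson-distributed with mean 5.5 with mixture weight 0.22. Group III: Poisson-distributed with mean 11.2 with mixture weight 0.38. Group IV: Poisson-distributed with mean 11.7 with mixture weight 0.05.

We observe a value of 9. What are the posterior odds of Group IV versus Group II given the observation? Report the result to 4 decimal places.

0.4115

The posterior odds equal the prior odds times the likelihood ratio: (π_i/π_j)·(f_i(x)/f_j(x)).
Component likelihoods at x = 9:
  L_I = e^(−2.0)·2.0^9/9! = 0.000190949
  L_II = e^(−5.5)·5.5^9/9! = 0.0518659
  L_III = e^(−11.2)·11.2^9/9! = 0.104496
  L_IV = e^(−11.7)·11.7^9/9! = 0.0938997
0.00469499 / 0.0114105 ≈ 0.4115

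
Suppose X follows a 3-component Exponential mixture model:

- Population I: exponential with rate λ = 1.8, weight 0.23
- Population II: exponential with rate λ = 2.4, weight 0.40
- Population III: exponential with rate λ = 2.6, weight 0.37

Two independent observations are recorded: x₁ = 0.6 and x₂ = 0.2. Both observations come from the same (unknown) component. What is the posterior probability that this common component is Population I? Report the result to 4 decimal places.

Apply Bayes' rule: the posterior for each component is proportional to its prior times its likelihood at x.
Since both observations come from the same component, the likelihood for component k is f_k(x₁)·f_k(x₂).
  L_I = [0.611272] × [1.25582] = 0.767646
  L_II = [0.568627] × [1.48508] = 0.844456
  L_III = [0.546354] × [1.54575] = 0.844528
Prior × likelihood for each component:
  π_I·L_I = 0.23 × 0.767646 = 0.176559
  π_II·L_II = 0.40 × 0.844456 = 0.337782
  π_III·L_III = 0.37 × 0.844528 = 0.312475
Normaliser: 0.176559 + 0.337782 + 0.312475 = 0.826816
P(Population I | data) ≈ 0.2135

0.2135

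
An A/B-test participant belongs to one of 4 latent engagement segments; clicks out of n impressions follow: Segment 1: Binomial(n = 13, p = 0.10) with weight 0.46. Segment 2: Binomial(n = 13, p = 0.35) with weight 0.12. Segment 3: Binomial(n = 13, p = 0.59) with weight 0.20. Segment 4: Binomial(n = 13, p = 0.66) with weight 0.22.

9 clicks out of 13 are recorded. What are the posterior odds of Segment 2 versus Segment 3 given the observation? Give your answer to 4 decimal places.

Only the two components matter; the odds are (w_i f_i(x)) / (w_j f_j(x)).
Binomial probabilities:
  L_1 = 4.69112e-07
  L_2 = 0.0100594
  L_3 = 0.175029
  L_4 = 0.227048
Posterior odds = (w_2·L_2) / (w_3·L_3) = (0.12·0.0100594) / (0.20·0.175029) = 0.00120713 / 0.0350058 ≈ 0.0345

0.0345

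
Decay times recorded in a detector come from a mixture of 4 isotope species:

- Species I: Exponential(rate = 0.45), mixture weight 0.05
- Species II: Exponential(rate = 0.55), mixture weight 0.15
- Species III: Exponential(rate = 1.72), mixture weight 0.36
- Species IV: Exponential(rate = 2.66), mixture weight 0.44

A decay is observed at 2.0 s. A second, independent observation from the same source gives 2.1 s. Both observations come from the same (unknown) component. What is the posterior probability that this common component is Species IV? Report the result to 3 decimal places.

Apply Bayes' rule: the posterior for each component is proportional to its prior times its likelihood at x.
Since both observations come from the same component, the likelihood for component k is f_k(x₁)·f_k(x₂).
  p_I = [0.182956] × [0.174906] = 0.0320001
  p_II = [0.183079] × [0.173282] = 0.0317242
  p_III = [0.0551513] × [0.0464362] = 0.00256102
  p_IV = [0.0130147] × [0.00997499] = 0.000129822
Weight by the priors:
  P(Z=I)·p_I = 0.05 × 0.0320001 = 0.00160001
  P(Z=II)·p_II = 0.15 × 0.0317242 = 0.00475864
  P(Z=III)·p_III = 0.36 × 0.00256102 = 0.000921966
  P(Z=IV)·p_IV = 0.44 × 0.000129822 = 5.71216e-05
Sum: 0.00160001 + 0.00475864 + 0.000921966 + 5.71216e-05 = 0.00733773
P(Species IV | x₁,x₂) ≈ 0.008

0.008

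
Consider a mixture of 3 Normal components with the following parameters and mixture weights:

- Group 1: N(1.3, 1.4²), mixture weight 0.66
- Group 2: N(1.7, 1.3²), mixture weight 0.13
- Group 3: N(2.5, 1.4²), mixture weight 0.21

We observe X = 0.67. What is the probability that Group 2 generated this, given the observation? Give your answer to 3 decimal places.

0.130

By Bayes' theorem, P(k | x) = P(Z=k) f_k(x) / Σ_j P(Z=j) f_j(x).
Component likelihoods at x = 0.67:
  p_1 = 0.257519
  p_2 = 0.224209
  p_3 = 0.121272
Unnormalised posteriors:
  P(Z=1)·p_1 = 0.66 × 0.257519 = 0.169963
  P(Z=2)·p_2 = 0.13 × 0.224209 = 0.0291471
  P(Z=3)·p_3 = 0.21 × 0.121272 = 0.0254671
Marginal: 0.169963 + 0.0291471 + 0.0254671 = 0.224577
Responsibility of Group 2: 0.0291471 / 0.224577 ≈ 0.130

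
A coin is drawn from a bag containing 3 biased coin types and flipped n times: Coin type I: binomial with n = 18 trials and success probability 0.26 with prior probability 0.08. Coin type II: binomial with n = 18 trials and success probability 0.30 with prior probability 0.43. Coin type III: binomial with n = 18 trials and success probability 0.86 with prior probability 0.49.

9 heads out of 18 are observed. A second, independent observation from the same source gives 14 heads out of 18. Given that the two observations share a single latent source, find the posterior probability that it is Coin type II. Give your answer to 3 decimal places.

0.031

Posterior ∝ prior × likelihood, so P(k | x) ∝ P(Z=k) f_k(x); normalise over all components.
Since both observations come from the same component, the likelihood for component k is f_k(x₁)·f_k(x₂).
  L_I = [C(18,9)·0.26^9·0.74^9 = 48620·5.4295e-06·0.0665404 = 0.0175655] × [5.91937e-06] = 1.03977e-07
  L_II = [C(18,9)·0.30^9·0.70^9 = 48620·1.9683e-05·0.0403536 = 0.0386179] × [3.51408e-05] = 1.35706e-06
  L_III = [C(18,9)·0.86^9·0.14^9 = 48620·0.257327·2.0661e-08 = 0.000258496] × [0.142302] = 3.67845e-05
Prior × likelihood for each component:
  P(Z=I)·L_I = 0.08 × 1.03977e-07 = 8.31813e-09
  P(Z=II)·L_II = 0.43 × 1.35706e-06 = 5.83537e-07
  P(Z=III)·L_III = 0.49 × 3.67845e-05 = 1.80244e-05
Denominator: 8.31813e-09 + 5.83537e-07 + 1.80244e-05 = 1.86163e-05
P(Coin type II | x₁,x₂) = 5.83537e-07 / 1.86163e-05 ≈ 0.031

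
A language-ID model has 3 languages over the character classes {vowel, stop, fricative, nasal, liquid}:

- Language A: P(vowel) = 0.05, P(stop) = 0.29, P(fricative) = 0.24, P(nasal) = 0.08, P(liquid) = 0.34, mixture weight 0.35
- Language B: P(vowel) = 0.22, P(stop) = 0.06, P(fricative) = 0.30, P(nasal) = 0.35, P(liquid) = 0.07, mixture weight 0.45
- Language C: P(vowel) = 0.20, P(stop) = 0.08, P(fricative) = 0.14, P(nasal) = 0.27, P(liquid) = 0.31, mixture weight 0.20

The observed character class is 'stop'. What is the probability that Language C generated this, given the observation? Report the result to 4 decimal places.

0.1107

The responsibility of component k is π_k f_k(x) divided by Σ_j π_j f_j(x).
Component likelihoods at x = 'stop':
  L_A = P(stop | comp) = 0.29
  L_B = P(stop | comp) = 0.06
  L_C = P(stop | comp) = 0.08
Weight by the priors:
  π_A·L_A = 0.35 × 0.29 = 0.1015
  π_B·L_B = 0.45 × 0.06 = 0.027
  π_C·L_C = 0.20 × 0.08 = 0.016
Sum: 0.1015 + 0.027 + 0.016 = 0.1445
P(Language C | the observation) ≈ 0.1107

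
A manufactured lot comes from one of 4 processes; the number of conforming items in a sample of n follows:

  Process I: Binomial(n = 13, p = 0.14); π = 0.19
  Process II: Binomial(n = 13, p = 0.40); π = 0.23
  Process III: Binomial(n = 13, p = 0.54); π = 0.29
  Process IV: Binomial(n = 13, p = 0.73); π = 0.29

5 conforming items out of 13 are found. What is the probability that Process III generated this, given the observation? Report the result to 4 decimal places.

The responsibility of component k is π_k f_k(x) divided by Σ_j π_j f_j(x).
Evaluate each component's likelihood at the observed value:
  p_I = 0.0207113
  p_II = 0.221355
  p_III = 0.11847
  p_IV = 0.00753534
Weight by the priors:
  π_I·p_I = 0.19 × 0.0207113 = 0.00393514
  π_II·p_II = 0.23 × 0.221355 = 0.0509116
  π_III·p_III = 0.29 × 0.11847 = 0.0343564
  π_IV·p_IV = 0.29 × 0.00753534 = 0.00218525
Evidence: 0.00393514 + 0.0509116 + 0.0343564 + 0.00218525 = 0.0913884
So the posterior for Process III is 0.0343564 / 0.0913884 ≈ 0.3759.

0.3759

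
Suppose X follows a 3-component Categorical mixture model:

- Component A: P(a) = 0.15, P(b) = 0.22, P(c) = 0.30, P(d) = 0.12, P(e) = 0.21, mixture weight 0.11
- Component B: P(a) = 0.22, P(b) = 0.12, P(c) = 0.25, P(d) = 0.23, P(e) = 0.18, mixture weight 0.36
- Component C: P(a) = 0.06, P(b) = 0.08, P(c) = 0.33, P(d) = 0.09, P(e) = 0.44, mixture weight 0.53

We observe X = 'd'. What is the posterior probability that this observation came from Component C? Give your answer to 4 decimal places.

0.3319

Apply Bayes' rule: the posterior for each component is proportional to its prior times its likelihood at x.
Component likelihoods at x = 'd':
  f_A = P(d | comp) = 0.12
  f_B = P(d | comp) = 0.23
  f_C = P(d | comp) = 0.09
Unnormalised posteriors:
  w_A·f_A = 0.11 × 0.12 = 0.0132
  w_B·f_B = 0.36 × 0.23 = 0.0828
  w_C·f_C = 0.53 × 0.09 = 0.0477
Marginal: 0.0132 + 0.0828 + 0.0477 = 0.1437
P(Component C | the observation) ≈ 0.3319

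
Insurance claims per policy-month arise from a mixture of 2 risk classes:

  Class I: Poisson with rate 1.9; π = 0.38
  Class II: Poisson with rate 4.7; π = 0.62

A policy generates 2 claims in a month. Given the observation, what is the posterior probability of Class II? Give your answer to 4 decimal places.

By Bayes' theorem, P(k | x) = π_k f_k(x) / Σ_j π_j f_j(x).
Poisson probabilities:
  p_I = e^(−1.9)·1.9^2/2! = 0.269971
  p_II = e^(−4.7)·4.7^2/2! = 0.100457
Unnormalised posteriors:
  π_I·p_I = 0.38 × 0.269971 = 0.102589
  π_II·p_II = 0.62 × 0.100457 = 0.0622835
Evidence: 0.102589 + 0.0622835 = 0.164873
So the posterior for Class II is 0.0622835 / 0.164873 ≈ 0.3778.

0.3778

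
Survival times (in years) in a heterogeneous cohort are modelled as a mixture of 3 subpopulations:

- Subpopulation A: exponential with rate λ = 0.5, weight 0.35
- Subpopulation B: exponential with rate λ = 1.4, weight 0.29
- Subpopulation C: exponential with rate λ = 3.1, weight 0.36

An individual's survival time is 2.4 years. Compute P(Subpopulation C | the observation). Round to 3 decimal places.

Apply Bayes' rule: the posterior for each component is proportional to its prior times its likelihood at x.
Component likelihoods at x = 2.4 years:
  f_A = 0.5·e^(−0.5·2.4) = 0.5·e^(−1.2000) = 0.150597
  f_B = 1.4·e^(−1.4·2.4) = 1.4·e^(−3.3600) = 0.0486294
  f_C = 3.1·e^(−3.1·2.4) = 3.1·e^(−7.4400) = 0.00182058
Multiply by the mixture weights:
  π_A·f_A = 0.35 × 0.150597 = 0.052709
  π_B·f_B = 0.29 × 0.0486294 = 0.0141025
  π_C·f_C = 0.36 × 0.00182058 = 0.00065541
Sum: 0.052709 + 0.0141025 + 0.00065541 = 0.0674669
Responsibility of Subpopulation C: 0.00065541 / 0.0674669 ≈ 0.010

0.010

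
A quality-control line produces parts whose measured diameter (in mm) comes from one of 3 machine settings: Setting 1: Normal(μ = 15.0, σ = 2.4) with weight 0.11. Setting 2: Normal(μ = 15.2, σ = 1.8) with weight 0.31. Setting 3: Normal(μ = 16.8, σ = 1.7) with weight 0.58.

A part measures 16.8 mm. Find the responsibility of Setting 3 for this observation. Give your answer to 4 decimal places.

0.6937

Posterior ∝ prior × likelihood, so P(k | x) ∝ P(Z=k) f_k(x); normalise over all components.
Normal densities:
  L_1 = 0.125474
  L_2 = 0.149302
  L_3 = 0.234672
Unnormalised posteriors:
  P(Z=1)·L_1 = 0.11 × 0.125474 = 0.0138021
  P(Z=2)·L_2 = 0.31 × 0.149302 = 0.0462835
  P(Z=3)·L_3 = 0.58 × 0.234672 = 0.13611
Evidence: 0.0138021 + 0.0462835 + 0.13611 = 0.196195
Responsibility of Setting 3: 0.13611 / 0.196195 ≈ 0.6937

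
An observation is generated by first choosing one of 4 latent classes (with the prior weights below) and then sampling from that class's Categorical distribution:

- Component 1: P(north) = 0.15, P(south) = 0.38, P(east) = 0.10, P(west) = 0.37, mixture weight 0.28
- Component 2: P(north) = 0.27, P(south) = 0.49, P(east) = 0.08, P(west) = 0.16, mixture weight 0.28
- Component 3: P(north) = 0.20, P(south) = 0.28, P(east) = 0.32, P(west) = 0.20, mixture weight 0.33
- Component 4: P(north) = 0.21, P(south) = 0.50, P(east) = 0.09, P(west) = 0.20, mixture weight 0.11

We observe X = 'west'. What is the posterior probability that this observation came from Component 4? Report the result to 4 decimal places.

Apply Bayes' rule: the posterior for each component is proportional to its prior times its likelihood at x.
Categorical probabilities:
  L_1 = P(west | comp) = 0.37
  L_2 = P(west | comp) = 0.16
  L_3 = P(west | comp) = 0.20
  L_4 = P(west | comp) = 0.20
Prior × likelihood for each component:
  w_1·L_1 = 0.28 × 0.37 = 0.1036
  w_2·L_2 = 0.28 × 0.16 = 0.0448
  w_3·L_3 = 0.33 × 0.2 = 0.066
  w_4·L_4 = 0.11 × 0.2 = 0.022
Denominator: 0.1036 + 0.0448 + 0.066 + 0.022 = 0.2364
P(Component 4 | data) ≈ 0.0931

0.0931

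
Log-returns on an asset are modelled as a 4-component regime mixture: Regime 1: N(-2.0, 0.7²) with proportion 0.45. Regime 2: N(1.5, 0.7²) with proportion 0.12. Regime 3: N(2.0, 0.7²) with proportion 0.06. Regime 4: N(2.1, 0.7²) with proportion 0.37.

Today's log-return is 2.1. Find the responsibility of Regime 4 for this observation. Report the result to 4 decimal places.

0.7220

Posterior ∝ prior × likelihood, so P(k | x) ∝ π_k f_k(x); normalise over all components.
Evaluate each component's likelihood at the observed value:
  p_1 = (1/(0.7·√(2π)))·exp(−(2.1−-2.0)²/(2·0.7²)) = 0.569918·exp(-17.15306) = 2.02457e-08
  p_2 = (1/(0.7·√(2π)))·exp(−(2.1−1.5)²/(2·0.7²)) = 0.569918·exp(-0.36735) = 0.394707
  p_3 = (1/(0.7·√(2π)))·exp(−(2.1−2.0)²/(2·0.7²)) = 0.569918·exp(-0.01020) = 0.564132
  p_4 = (1/(0.7·√(2π)))·exp(−(2.1−2.1)²/(2·0.7²)) = 0.569918·exp(-0.00000) = 0.569918
Multiply by the mixture weights:
  π_1·p_1 = 0.45 × 2.02457e-08 = 9.11055e-09
  π_2·p_2 = 0.12 × 0.394707 = 0.0473649
  π_3·p_3 = 0.06 × 0.564132 = 0.0338479
  π_4·p_4 = 0.37 × 0.569918 = 0.210869
Evidence: 9.11055e-09 + 0.0473649 + 0.0338479 + 0.210869 = 0.292082
Responsibility of Regime 4: 0.210869 / 0.292082 ≈ 0.7220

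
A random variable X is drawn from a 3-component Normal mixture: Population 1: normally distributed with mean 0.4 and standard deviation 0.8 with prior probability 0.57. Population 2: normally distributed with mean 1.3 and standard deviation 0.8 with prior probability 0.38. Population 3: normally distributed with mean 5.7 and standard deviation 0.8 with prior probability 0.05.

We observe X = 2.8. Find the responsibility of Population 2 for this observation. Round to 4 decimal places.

0.9110

Posterior ∝ prior × likelihood, so P(k | x) ∝ P(Z=k) f_k(x); normalise over all components.
Component likelihoods at x = 2.8:
  f_1 = 0.00553981
  f_2 = 0.0859828
  f_3 = 0.000698827
Unnormalised posteriors:
  P(Z=1)·f_1 = 0.57 × 0.00553981 = 0.00315769
  P(Z=2)·f_2 = 0.38 × 0.0859828 = 0.0326735
  P(Z=3)·f_3 = 0.05 × 0.000698827 = 3.49413e-05
Normaliser: 0.00315769 + 0.0326735 + 3.49413e-05 = 0.0358661
P(Population 2 | 2.8) = 0.0326735 / 0.0358661 ≈ 0.9110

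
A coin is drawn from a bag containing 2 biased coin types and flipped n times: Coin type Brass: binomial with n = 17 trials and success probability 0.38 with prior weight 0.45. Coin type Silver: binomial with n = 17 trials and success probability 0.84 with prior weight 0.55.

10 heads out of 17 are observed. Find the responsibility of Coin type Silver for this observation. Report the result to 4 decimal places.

Posterior ∝ prior × likelihood, so P(k | x) ∝ π_k f_k(x); normalise over all components.
Component likelihoods at x = 10 heads out of 17:
  L_Brass = C(17,10)·0.38^10·0.62^7 = 19448·6.27821e-05·0.0352161 = 0.0429984
  L_Silver = C(17,10)·0.84^10·0.16^7 = 19448·0.174901·2.68435e-06 = 0.00913078
Multiply by the mixture weights:
  π_Brass·L_Brass = 0.45 × 0.0429984 = 0.0193493
  π_Silver·L_Silver = 0.55 × 0.00913078 = 0.00502193
Marginal: 0.0193493 + 0.00502193 = 0.0243712
Responsibility of Coin type Silver: 0.00502193 / 0.0243712 ≈ 0.2061

0.2061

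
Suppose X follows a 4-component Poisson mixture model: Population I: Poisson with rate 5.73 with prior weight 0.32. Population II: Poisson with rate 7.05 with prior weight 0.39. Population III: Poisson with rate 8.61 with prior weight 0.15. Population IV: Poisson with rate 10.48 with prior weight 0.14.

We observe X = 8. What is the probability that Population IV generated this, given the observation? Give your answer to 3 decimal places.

P(component k | x) = π_k·f_k(x) / marginal(x), where marginal(x) = Σ_j π_j·f_j(x).
Component likelihoods at x = 8:
  L_I = 0.0935856
  L_II = 0.131285
  L_III = 0.13653
  L_IV = 0.101383
Unnormalised posteriors:
  π_I·L_I = 0.32 × 0.0935856 = 0.0299474
  π_II·L_II = 0.39 × 0.131285 = 0.0512013
  π_III·L_III = 0.15 × 0.13653 = 0.0204796
  π_IV·L_IV = 0.14 × 0.101383 = 0.0141936
Sum: 0.0299474 + 0.0512013 + 0.0204796 + 0.0141936 = 0.115822
So the posterior for Population IV is 0.0141936 / 0.115822 ≈ 0.123.

0.123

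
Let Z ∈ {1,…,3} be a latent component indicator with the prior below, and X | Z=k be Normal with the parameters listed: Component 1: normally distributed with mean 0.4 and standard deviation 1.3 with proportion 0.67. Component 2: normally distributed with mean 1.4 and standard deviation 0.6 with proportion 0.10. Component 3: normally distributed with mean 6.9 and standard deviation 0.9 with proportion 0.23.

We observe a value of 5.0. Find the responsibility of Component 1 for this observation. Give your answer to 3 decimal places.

Apply Bayes' rule: the posterior for each component is proportional to its prior times its likelihood at x.
Evaluate each component's likelihood at the observed value:
  L_1 = 0.000586312
  L_2 = 1.01265e-08
  L_3 = 0.0477406
Multiply by the mixture weights:
  P(Z=1)·L_1 = 0.67 × 0.000586312 = 0.000392829
  P(Z=2)·L_2 = 0.10 × 1.01265e-08 = 1.01265e-09
  P(Z=3)·L_3 = 0.23 × 0.0477406 = 0.0109803
Sum: 0.000392829 + 1.01265e-09 + 0.0109803 = 0.0113732
P(Component 1 | x) ≈ 0.035

0.035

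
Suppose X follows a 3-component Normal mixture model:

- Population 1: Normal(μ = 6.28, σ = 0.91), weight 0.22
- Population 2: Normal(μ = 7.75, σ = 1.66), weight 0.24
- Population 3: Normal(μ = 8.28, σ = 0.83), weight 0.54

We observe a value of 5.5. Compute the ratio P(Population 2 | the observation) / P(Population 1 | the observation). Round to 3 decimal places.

0.345

Posterior odds = (π_i f_i(x)) / (π_j f_j(x)); the normalising sum cancels.
Evaluate each component's likelihood at the observed value:
  L_1 = 0.303621
  L_2 = 0.0959105
  L_3 = 0.00176106
0.0230185 / 0.0667966 ≈ 0.345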